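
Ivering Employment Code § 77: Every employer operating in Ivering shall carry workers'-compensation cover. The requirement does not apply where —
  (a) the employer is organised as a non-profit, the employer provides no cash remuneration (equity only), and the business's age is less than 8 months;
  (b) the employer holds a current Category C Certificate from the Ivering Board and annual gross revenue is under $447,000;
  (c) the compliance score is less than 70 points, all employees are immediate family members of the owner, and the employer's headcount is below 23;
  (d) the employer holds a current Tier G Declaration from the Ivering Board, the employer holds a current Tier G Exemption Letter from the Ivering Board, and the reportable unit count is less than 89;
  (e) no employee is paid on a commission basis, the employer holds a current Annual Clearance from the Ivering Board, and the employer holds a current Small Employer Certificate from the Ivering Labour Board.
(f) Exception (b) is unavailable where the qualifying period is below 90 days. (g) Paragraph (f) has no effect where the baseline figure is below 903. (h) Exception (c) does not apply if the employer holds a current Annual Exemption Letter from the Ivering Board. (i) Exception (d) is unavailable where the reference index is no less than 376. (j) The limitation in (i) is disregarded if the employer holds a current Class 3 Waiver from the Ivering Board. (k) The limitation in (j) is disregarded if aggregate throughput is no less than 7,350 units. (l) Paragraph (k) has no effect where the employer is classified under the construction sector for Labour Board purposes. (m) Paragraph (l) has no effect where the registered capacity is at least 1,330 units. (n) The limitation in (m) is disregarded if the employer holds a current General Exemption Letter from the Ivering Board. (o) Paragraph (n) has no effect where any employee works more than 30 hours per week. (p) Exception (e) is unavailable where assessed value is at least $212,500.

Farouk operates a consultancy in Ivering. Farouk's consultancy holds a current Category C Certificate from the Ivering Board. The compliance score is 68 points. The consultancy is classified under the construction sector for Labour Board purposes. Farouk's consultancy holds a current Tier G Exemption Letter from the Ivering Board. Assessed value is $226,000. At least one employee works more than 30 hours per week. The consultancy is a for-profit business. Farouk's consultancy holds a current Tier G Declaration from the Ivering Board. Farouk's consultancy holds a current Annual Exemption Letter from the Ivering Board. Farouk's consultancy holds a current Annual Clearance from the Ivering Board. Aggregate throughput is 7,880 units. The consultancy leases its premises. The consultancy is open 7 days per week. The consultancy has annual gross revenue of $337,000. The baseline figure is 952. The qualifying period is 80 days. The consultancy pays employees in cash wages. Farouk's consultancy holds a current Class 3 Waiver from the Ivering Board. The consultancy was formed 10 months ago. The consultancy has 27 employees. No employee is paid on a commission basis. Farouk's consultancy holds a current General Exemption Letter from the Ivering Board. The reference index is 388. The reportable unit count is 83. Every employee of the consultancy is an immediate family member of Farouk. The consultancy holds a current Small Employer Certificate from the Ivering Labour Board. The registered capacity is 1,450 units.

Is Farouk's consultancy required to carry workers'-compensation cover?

Exception (a) does not apply: the employer is for-profit.
Exception (b): a current Category C Certificate is held; annual gross revenue is $337,000, under the $447,000 limit — every condition holds. Turning to paragraphs (f)–(g): (f) operates against (b): the qualifying period is 80 days, below the 90 days limit. (g), which would lift (f), does not operate here — the baseline figure is 952, not below 903. Exception (b) does not apply.
Exception (c) fails — the employer's headcount is 27, not below 23.
Exception (d) is satisfied on its face — a current Tier G Declaration is held; a current Tier G Exemption Letter is held; the reportable unit count is 83, less than the 89 limit. Turning to paragraphs (i)–(o): (i) is triggered — the reference index is 388, meeting the 376 threshold. (j) operates (a current Class 3 Waiver is held), but is set aside by (k): (k) operates — aggregate throughput is 7,880 units, meeting the 7,350 units threshold. (l) would limit (k) — the consultancy is classified under the construction sector — but (m) sets (l) aside: (m) is triggered — the registered capacity is 1,450 units, meeting the 1,330 units threshold. (n) would limit (m) — a current General Exemption Letter is held — but (o) sets (n) aside: (o) applies — at least one employee exceeds 30 hours/week. So (d) is unavailable.
Exception (e) is satisfied on its face — no employee is paid on commission; a current Annual Clearance is held; a current Small Employer Certificate is held. Turning to paragraph (p): (p) operates — assessed value is $226,000, meeting the $212,500 threshold. So (e) is unavailable.
None of the exceptions is available; § 77 applies in full.

Yes — Farouk's consultancy must carry workers'-compensation cover.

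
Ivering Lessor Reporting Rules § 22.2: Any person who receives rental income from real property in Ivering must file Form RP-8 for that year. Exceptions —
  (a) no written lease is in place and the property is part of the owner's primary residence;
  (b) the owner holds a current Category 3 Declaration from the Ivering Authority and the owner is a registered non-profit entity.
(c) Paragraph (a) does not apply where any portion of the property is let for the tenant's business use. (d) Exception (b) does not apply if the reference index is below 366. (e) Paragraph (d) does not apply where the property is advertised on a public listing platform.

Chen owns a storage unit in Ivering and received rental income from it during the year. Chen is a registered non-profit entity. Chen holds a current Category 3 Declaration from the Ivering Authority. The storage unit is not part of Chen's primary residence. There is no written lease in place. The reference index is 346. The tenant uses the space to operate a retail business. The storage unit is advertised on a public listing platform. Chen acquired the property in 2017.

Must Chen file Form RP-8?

No — exception (b) applies; Chen is not required to file Form RP-8.

Exception (a) requires that the property is part of the owner's primary residence; but the storage unit is not part of the primary residence, so (a) is unavailable.
Exception (b) is satisfied on its face — a current Category 3 Declaration is held; Chen is a registered non-profit. Under paragraphs (d)–(e): (d) would limit (b) — the reference index is 346, below the 366 limit — but (e) sets (d) aside: (e) is triggered — the property is publicly advertised. Exception (b) stands.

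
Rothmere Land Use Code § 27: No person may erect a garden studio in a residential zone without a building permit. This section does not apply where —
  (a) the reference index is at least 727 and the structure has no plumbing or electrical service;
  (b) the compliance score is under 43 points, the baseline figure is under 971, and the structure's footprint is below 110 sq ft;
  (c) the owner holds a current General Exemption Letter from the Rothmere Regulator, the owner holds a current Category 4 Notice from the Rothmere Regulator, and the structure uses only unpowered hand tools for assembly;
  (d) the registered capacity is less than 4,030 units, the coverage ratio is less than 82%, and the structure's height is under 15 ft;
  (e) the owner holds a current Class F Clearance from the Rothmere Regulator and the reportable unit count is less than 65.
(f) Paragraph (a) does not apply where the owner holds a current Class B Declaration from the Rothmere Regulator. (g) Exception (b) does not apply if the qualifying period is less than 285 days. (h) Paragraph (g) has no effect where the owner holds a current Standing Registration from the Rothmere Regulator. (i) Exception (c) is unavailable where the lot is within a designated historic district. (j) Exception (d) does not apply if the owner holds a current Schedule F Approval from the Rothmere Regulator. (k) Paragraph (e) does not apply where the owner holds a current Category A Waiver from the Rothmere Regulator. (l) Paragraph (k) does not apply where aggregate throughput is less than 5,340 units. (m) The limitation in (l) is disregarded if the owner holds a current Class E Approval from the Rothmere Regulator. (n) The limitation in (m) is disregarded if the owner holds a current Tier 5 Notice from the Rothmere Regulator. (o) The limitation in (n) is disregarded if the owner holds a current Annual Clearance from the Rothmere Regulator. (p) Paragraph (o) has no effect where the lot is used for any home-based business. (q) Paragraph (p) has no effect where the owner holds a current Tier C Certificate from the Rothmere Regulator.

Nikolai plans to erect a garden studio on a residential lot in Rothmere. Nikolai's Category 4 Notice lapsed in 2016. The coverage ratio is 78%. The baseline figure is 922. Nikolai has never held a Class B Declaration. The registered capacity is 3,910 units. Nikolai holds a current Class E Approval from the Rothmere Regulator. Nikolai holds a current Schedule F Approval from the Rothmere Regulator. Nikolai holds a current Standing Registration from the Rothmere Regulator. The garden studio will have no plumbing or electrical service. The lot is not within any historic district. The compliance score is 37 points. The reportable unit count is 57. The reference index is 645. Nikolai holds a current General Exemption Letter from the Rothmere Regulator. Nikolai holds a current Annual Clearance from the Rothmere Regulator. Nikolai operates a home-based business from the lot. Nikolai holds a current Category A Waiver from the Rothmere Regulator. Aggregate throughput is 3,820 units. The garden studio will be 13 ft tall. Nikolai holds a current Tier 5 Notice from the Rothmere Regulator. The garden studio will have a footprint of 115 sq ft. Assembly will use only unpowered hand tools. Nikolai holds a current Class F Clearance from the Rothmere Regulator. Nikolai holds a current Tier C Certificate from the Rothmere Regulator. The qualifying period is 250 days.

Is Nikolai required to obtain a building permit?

Exception (a) does not apply: the reference index is 645, short of 727.
Exception (b) does not apply: the structure's footprint is 115 sq ft, not below 110 sq ft.
Exception (c) requires that the owner holds a current Category 4 Notice from the Rothmere Regulator; but there is no Category 4 Notice in force, so (c) is unavailable.
Exception (d) is satisfied on its face — the registered capacity is 3,910 units, less than the 4,030 units limit; the coverage ratio is 78%, less than the 82% limit; the structure's height is 13 ft, under the 15 ft limit. Turning to paragraph (j): (j) operates against (d): a current Schedule F Approval is held. (d) is therefore removed.
Exception (e)'s conditions are all satisfied: a current Class F Clearance is held; the reportable unit count is 57, less than the 65 limit. Turning to paragraphs (k)–(q): (k) operates — a current Category A Waiver is held. (l) is triggered (aggregate throughput is 3,820 units, less than the 5,340 units limit), but is displaced by (m): (m) operates against (l): a current Class E Approval is held. (n) would limit (m) — a current Tier 5 Notice is held — but (o) sets (n) aside: (o) operates against (n): a current Annual Clearance is held. (p) would limit (o) — a home-based business operates on the lot — but (q) sets (p) aside: (q) operates against (p): a current Tier C Certificate is held. So (e) is unavailable.
No exception displaces § 27.

Yes — Nikolai must obtain a building permit.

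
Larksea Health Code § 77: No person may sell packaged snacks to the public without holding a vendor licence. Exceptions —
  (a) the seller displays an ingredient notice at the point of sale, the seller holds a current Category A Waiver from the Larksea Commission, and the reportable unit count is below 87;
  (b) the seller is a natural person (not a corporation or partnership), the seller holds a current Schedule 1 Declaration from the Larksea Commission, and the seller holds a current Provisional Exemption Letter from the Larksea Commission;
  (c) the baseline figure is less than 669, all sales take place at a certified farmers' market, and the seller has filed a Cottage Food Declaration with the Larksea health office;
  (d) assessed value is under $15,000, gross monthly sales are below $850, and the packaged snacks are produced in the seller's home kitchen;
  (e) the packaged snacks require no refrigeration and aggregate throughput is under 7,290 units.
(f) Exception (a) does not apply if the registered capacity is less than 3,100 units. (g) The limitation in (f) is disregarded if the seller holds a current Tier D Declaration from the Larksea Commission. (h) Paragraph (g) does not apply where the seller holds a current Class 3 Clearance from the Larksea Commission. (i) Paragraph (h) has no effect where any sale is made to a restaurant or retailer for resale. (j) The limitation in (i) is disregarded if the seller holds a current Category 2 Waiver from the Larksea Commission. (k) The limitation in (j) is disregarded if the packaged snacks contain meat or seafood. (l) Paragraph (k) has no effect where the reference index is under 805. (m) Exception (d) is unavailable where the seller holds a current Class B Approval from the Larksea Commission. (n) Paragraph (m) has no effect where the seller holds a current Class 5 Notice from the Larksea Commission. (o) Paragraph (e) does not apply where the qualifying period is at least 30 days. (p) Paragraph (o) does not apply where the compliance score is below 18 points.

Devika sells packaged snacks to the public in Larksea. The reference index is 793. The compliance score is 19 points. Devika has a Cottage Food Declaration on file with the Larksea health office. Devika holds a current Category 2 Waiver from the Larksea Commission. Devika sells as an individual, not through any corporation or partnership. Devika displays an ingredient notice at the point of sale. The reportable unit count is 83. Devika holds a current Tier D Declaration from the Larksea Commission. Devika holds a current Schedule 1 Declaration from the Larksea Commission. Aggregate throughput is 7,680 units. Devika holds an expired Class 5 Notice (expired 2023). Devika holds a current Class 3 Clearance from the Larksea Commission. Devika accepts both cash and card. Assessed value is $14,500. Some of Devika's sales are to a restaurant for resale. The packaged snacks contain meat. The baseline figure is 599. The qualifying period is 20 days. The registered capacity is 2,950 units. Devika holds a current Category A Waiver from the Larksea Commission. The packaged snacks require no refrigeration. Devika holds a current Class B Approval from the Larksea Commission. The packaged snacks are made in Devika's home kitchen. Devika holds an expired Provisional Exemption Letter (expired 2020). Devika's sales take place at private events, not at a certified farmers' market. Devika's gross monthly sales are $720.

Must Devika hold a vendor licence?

Yes — Devika must hold a vendor licence.

Exception (a)'s conditions are all satisfied: an ingredient notice is displayed; a current Category A Waiver is held; the reportable unit count is 83, below the 87 limit. However, paragraphs (f)–(l) must be considered: (f) applies — the registered capacity is 2,950 units, less than the 3,100 units limit. (g) would limit (f) — a current Tier D Declaration is held — but (h) sets (g) aside: (h) operates — a current Class 3 Clearance is held. (i) is engaged (some sales are to a restaurant for resale), but is overridden by (j): (j) applies — a current Category 2 Waiver is held. (k) would limit (j) — the packaged snacks contain meat — but (l) sets (k) aside: (l) operates against (k): the reference index is 793, under the 805 limit. So (a) is unavailable.
Exception (b) does not apply: no current Provisional Exemption Letter is held.
Exception (c) requires that all sales take place at a certified farmers' market; but sales are at private events, not a certified farmers' market, so (c) is unavailable.
Exception (d)'s conditions are all satisfied: assessed value is $14,500, under the $15,000 limit; gross monthly sales are $720, below the $850 limit; the packaged snacks are home-kitchen produced. Turning to paragraphs (m)–(n): (m) operates against (d): a current Class B Approval is held. (n), which would lift (m), is not triggered — there is no Class 5 Notice in force. So (d) is unavailable.
Exception (e) requires that aggregate throughput is under 7,290 units; but aggregate throughput is 7,680 units, not under 7,290 units, so (e) is unavailable.
No exception is made out. Devika falls within the general rule.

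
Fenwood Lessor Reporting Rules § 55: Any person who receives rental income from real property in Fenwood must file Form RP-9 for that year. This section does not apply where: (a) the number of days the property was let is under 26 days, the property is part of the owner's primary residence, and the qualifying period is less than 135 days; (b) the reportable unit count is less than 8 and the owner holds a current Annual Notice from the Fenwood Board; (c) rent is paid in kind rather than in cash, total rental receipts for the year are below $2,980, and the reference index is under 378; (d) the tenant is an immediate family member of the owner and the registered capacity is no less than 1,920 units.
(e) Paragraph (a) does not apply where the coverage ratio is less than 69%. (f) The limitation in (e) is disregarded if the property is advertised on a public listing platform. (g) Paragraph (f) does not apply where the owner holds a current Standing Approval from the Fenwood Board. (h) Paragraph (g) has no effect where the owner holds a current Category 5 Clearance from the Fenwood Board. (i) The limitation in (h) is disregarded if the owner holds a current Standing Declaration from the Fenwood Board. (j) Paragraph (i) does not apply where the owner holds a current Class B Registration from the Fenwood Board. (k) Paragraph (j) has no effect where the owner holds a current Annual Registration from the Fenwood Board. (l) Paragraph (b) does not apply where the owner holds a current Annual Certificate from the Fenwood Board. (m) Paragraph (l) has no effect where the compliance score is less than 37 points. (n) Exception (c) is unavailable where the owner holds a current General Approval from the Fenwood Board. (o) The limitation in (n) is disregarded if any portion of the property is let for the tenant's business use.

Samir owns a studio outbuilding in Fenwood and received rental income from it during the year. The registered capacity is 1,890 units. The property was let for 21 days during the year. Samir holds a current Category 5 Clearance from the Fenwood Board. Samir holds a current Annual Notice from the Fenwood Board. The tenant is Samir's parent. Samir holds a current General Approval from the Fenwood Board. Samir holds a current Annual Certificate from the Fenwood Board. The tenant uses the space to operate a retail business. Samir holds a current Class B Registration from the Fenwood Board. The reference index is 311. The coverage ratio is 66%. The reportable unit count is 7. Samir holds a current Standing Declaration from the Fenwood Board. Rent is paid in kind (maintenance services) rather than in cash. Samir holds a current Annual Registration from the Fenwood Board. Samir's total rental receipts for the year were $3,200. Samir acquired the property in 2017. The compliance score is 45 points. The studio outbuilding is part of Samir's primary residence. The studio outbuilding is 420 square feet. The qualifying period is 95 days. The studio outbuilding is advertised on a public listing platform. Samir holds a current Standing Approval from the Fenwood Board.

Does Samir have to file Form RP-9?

Yes — Samir must file Form RP-9.

All of (a)'s requirements are met (the number of days the property was let is 21 days, under the 26 days limit; the studio outbuilding is part of the primary residence; the qualifying period is 95 days, less than the 135 days limit). But: (e) is triggered — the coverage ratio is 66%, less than the 69% limit. (f) would limit (e) — the property is publicly advertised — but (g) sets (f) aside: (g) operates against (f): a current Standing Approval is held. (h) is engaged (a current Category 5 Clearance is held), but is overridden by (i): (i) is triggered — a current Standing Declaration is held. (j) would limit (i) — a current Class B Registration is held — but (k) sets (j) aside: (k) operates against (j): a current Annual Registration is held. (a) is therefore removed.
Exception (b) is satisfied on its face — the reportable unit count is 7, less than the 8 limit; a current Annual Notice is held. But applying paragraphs (l)–(m): (l) is triggered — a current Annual Certificate is held. (m), which would lift (l), is inapplicable — the compliance score is 45 points, not less than 37 points. So (b) is unavailable.
Exception (c) requires that total rental receipts for the year are below $2,980; but total rental receipts for the year are $3,200, not below $2,980, so (c) is unavailable.
Exception (d) fails — the registered capacity is 1,890 units, short of 1,920 units.
No exception is made out. Samir falls within the general rule.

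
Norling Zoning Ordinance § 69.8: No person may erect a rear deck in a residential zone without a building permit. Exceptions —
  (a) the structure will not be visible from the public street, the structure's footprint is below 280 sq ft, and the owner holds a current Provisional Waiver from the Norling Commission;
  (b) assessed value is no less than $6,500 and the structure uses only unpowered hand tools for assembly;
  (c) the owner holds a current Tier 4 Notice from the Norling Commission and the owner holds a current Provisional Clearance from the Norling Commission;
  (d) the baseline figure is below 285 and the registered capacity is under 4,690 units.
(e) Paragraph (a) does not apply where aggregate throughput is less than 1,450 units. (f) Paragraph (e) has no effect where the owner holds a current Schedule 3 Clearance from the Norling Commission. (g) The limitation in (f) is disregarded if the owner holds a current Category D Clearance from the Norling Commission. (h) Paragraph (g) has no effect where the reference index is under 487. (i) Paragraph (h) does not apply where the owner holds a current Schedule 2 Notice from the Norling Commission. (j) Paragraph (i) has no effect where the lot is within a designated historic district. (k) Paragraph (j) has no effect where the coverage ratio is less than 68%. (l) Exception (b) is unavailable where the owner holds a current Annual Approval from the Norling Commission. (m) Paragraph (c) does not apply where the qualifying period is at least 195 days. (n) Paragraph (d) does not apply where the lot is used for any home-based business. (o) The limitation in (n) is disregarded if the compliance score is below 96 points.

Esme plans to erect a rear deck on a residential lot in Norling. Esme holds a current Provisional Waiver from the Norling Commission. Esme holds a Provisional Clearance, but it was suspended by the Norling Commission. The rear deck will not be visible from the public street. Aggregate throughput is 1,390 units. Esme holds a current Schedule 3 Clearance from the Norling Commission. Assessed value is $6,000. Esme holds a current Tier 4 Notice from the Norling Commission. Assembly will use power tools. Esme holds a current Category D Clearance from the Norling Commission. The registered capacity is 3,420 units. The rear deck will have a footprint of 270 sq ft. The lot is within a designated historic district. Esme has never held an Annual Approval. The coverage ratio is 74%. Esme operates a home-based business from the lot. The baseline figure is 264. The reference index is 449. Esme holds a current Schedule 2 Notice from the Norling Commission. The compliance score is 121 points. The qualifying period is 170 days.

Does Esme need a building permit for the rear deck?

No — exception (a) applies; Esme does not need a building permit.

Exception (a) is satisfied on its face — the structure will not be visible from the street; the structure's footprint is 270 sq ft, below the 280 sq ft limit; a current Provisional Waiver is held. Applying paragraphs (e)–(k): (e) applies (aggregate throughput is 1,390 units, less than the 1,450 units limit), but is itself disapplied by (f): (f) is triggered — a current Schedule 3 Clearance is held. (g) operates (a current Category D Clearance is held), but is set aside by (h): (h) operates against (g): the reference index is 449, under the 487 limit. (i) is triggered (a current Schedule 2 Notice is held), but is displaced by (j): (j) operates against (i): the lot is in a historic district. (k) is inapplicable (the coverage ratio is 74%, not less than 68%), so (j) stands. Exception (a) stands.
Exception (b) fails — assessed value is $6,000, short of $6,500.
Exception (c) requires that the owner holds a current Provisional Clearance from the Norling Commission; but the Provisional Clearance is not current, so (c) is unavailable.
Exception (d)'s conditions are all satisfied: the baseline figure is 264, below the 285 limit; the registered capacity is 3,420 units, under the 4,690 units limit. But applying paragraphs (n)–(o): (n) operates against (d): a home-based business operates on the lot. (o) is not engaged (the compliance score is 121 points, not below 96 points), so (n) stands. Exception (d) does not apply.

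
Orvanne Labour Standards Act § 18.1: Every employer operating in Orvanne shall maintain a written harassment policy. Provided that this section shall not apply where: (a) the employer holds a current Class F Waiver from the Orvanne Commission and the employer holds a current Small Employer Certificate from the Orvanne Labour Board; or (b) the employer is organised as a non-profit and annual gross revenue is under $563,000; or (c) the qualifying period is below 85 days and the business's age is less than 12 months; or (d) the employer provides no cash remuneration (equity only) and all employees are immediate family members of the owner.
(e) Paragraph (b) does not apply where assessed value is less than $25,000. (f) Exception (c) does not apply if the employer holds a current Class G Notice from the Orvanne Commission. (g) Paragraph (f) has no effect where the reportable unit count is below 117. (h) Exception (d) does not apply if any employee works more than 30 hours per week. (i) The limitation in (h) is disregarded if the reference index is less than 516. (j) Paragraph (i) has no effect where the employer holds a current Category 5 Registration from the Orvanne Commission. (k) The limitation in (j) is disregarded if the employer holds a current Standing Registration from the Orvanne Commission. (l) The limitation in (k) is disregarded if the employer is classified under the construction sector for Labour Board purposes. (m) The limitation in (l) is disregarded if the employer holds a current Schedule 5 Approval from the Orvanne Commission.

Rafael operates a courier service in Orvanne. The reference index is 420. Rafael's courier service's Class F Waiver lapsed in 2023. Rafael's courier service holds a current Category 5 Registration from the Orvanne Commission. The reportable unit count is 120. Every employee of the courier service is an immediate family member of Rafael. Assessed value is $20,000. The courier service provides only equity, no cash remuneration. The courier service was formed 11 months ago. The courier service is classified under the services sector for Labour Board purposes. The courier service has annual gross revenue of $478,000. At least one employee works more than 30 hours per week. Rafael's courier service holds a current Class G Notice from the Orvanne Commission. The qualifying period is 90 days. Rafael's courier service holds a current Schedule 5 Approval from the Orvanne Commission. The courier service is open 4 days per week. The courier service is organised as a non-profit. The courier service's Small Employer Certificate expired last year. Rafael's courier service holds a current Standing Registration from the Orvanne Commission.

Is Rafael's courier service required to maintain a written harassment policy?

No — exception (d) applies; Rafael's courier service is not required to maintain a written harassment policy.

Exception (a) requires that the employer holds a current Class F Waiver from the Orvanne Commission; but no current Class F Waiver is held, so (a) is unavailable.
All of (b)'s requirements are met (the employer is a non-profit; annual gross revenue is $478,000, under the $563,000 limit). But applying paragraph (e): (e) is engaged — assessed value is $20,000, less than the $25,000 limit. (b) is therefore removed.
Exception (c) does not apply: the qualifying period is 90 days, not below 85 days.
Exception (d) is satisfied on its face — remuneration is equity-only; every employee is an immediate family member. As to paragraphs (h)–(m): (h) operates (at least one employee exceeds 30 hours/week), but is itself disapplied by (i): (i) operates against (h): the reference index is 420, less than the 516 limit. (j) would limit (i) — a current Category 5 Registration is held — but (k) sets (j) aside: (k) operates against (j): a current Standing Registration is held. (l), which would lift (k), is inapplicable — the courier service is classified under the services sector. (d) remains available.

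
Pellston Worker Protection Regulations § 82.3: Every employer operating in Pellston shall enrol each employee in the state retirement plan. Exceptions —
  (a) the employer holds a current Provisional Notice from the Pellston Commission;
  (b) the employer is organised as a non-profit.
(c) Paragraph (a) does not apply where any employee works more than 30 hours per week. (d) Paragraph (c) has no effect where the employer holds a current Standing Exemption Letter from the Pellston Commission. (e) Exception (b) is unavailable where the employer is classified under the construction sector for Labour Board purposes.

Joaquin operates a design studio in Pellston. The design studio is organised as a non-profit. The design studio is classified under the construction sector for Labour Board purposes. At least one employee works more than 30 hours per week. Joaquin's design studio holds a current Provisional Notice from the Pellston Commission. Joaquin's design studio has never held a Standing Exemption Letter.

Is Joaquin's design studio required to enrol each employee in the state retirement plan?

Exception (a)'s conditions are all satisfied: a current Provisional Notice is held. But applying paragraphs (c)–(d): (c) is engaged — at least one employee exceeds 30 hours/week. (d), which would lift (c), is inapplicable — the Standing Exemption Letter is not current. So (a) is unavailable.
Exception (b) is satisfied on its face — the employer is a non-profit. Turning to paragraph (e): (e) operates against (b): the design studio is classified under the construction sector. (b) is therefore removed.
Every exception is unavailable, so the rule governs.

Yes — Joaquin's design studio must enrol each employee in the state retirement plan.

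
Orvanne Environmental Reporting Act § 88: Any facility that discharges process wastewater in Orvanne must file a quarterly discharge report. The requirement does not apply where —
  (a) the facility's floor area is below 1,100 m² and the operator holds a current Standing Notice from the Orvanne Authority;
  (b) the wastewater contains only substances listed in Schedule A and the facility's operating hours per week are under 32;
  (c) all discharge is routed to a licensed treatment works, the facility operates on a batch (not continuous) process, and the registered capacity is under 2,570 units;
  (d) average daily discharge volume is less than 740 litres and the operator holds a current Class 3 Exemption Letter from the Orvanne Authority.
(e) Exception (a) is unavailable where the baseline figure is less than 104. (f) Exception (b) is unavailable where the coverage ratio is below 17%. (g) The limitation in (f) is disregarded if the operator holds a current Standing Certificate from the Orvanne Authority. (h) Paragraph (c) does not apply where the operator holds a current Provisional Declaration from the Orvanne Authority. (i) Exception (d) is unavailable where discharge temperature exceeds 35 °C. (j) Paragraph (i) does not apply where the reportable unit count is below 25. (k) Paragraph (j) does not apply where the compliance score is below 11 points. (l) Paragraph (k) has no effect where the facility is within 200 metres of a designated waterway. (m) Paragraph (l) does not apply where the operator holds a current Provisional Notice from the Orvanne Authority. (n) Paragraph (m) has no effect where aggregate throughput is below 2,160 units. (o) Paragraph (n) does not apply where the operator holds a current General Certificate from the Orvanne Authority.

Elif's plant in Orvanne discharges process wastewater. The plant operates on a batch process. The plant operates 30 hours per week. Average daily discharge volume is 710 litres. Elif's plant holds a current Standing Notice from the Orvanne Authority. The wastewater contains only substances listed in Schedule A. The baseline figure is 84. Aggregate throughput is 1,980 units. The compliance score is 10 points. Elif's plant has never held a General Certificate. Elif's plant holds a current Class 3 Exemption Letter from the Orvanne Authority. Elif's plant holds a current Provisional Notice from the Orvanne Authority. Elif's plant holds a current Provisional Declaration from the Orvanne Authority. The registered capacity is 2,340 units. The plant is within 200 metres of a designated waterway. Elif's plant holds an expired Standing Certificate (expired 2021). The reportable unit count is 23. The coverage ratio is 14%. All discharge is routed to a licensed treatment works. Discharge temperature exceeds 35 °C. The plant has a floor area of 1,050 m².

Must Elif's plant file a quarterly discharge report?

No — exception (d) applies; Elif's plant is not required to file a quarterly discharge report.

Exception (a)'s conditions are all satisfied: the facility's floor area is 1,050 m², below the 1,100 m² limit; a current Standing Notice is held. Turning to paragraph (e): (e) operates against (a): the baseline figure is 84, less than the 104 limit. (a) is therefore removed.
Exception (b): the wastewater is Schedule-A-only; the facility's operating hours per week are 30, under the 32 limit — every condition holds. However, paragraphs (f)–(g) must be considered: (f) applies — the coverage ratio is 14%, below the 17% limit. (g), which would lift (f), is not triggered — the Standing Certificate is not current. So (b) is unavailable.
Exception (c): discharge is routed to a licensed treatment works; the facility operates on a batch process; the registered capacity is 2,340 units, under the 2,570 units limit — every condition holds. However, paragraph (h) must be considered: (h) operates against (c): a current Provisional Declaration is held. So (c) is unavailable.
Exception (d) is satisfied on its face — average daily discharge volume is 710 litres, less than the 740 litres limit; a current Class 3 Exemption Letter is held. As to paragraphs (i)–(o): (i) would limit (d) — discharge temperature exceeds 35 °C — but (j) sets (i) aside: (j) operates against (i): the reportable unit count is 23, below the 25 limit. (k) operates (the compliance score is 10 points, below the 11 points limit), but is overridden by (l): (l) operates — the plant is within 200 m of a designated waterway. (m) is triggered (a current Provisional Notice is held), but is set aside by (n): (n) operates against (m): aggregate throughput is 1,980 units, below the 2,160 units limit. (o) is not engaged (no current General Certificate is held), so (n) stands. (d) remains available.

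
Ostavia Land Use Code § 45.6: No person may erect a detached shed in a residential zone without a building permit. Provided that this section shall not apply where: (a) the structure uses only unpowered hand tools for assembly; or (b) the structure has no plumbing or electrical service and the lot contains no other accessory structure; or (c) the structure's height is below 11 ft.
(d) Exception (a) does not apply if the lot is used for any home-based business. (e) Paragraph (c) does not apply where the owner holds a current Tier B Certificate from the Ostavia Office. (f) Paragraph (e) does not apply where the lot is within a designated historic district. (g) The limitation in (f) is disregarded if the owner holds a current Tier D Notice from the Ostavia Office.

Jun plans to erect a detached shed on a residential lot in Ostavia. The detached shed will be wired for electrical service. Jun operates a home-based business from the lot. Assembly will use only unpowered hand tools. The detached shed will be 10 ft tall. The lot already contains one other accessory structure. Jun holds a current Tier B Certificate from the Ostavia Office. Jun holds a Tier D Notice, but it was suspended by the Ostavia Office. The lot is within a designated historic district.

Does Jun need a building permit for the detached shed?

No — exception (c) applies; Jun does not need a building permit.

All of (a)'s requirements are met (assembly uses only hand tools). But applying paragraph (d): (d) is triggered — a home-based business operates on the lot. (a) is therefore removed.
Exception (b) requires that the structure has no plumbing or electrical service; but electrical service is planned, so (b) is unavailable.
Exception (c): the structure's height is 10 ft, below the 11 ft limit — every condition holds. As to paragraphs (e)–(g): (e) would limit (c) — a current Tier B Certificate is held — but (f) sets (e) aside: (f) operates — the lot is in a historic district. (g) is not triggered (no current Tier D Notice is held), so (f) stands. Exception (c) stands.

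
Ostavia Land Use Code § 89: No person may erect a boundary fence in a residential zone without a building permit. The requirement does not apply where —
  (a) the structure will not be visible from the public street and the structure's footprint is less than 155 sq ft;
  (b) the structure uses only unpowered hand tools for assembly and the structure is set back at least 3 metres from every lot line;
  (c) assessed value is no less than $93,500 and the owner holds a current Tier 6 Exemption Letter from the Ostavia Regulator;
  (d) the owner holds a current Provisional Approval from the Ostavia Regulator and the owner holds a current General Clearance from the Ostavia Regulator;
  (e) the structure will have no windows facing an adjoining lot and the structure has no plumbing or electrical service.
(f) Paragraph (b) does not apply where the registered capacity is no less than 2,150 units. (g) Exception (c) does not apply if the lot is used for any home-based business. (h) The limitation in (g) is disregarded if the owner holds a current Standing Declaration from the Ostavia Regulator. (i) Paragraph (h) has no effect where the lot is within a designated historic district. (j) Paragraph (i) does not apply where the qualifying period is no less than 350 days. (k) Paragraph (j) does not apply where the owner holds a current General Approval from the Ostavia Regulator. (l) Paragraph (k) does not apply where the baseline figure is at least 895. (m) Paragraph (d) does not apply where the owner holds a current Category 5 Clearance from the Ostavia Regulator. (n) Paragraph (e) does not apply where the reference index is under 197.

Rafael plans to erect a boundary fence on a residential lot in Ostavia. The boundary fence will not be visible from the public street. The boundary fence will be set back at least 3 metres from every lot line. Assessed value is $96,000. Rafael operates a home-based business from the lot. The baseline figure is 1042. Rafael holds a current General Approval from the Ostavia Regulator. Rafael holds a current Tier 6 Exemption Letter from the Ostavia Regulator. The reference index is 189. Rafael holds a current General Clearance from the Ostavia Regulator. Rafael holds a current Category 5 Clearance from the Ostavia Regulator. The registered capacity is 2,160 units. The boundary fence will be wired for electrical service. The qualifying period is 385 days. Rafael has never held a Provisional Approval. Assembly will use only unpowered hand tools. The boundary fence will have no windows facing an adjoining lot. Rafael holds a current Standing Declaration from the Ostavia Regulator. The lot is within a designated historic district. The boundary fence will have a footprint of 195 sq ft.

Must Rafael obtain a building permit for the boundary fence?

Exception (a) does not apply: the structure's footprint is 195 sq ft, not less than 155 sq ft.
All of (b)'s requirements are met (assembly uses only hand tools; the setback is at least 3 m on every side). However, paragraph (f) must be considered: (f) is triggered — the registered capacity is 2,160 units, meeting the 2,150 units threshold. (b) is therefore removed.
All of (c)'s requirements are met (assessed value is $96,000, meeting the $93,500 threshold; a current Tier 6 Exemption Letter is held). As to paragraphs (g)–(l): (g) would limit (c) — a home-based business operates on the lot — but (h) sets (g) aside: (h) applies — a current Standing Declaration is held. (i) is engaged (the lot is in a historic district), but is set aside by (j): (j) operates — the qualifying period is 385 days, meeting the 350 days threshold. (k) is triggered (a current General Approval is held), but is itself disapplied by (l): (l) is engaged — the baseline figure is 1,042, meeting the 895 threshold. So (c) applies.
Exception (d) requires that the owner holds a current Provisional Approval from the Ostavia Regulator; but no current Provisional Approval is held, so (d) is unavailable.
Exception (e) does not apply: electrical service is planned.

No — exception (c) applies; Rafael does not need a building permit.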